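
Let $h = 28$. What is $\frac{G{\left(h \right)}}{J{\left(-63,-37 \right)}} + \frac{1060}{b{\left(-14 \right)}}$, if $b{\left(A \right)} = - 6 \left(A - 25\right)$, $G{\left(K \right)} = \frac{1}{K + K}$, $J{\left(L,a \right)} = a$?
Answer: $\frac{1098043}{242424} \approx 4.5294$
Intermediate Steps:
$G{\left(K \right)} = \frac{1}{2 K}$
$b{\left(A \right)} = 150 - 6 A$ ($b{\left(A \right)} = - 6 \left(-25 + A\right) = 150 - 6 A$)
$\frac{G{\left(h \right)}}{J{\left(-63,-37 \right)}} + \frac{1060}{b{\left(-14 \right)}} = \frac{\frac{1}{2} \cdot \frac{1}{28}}{-37} + \frac{1060}{150 - -84} = \frac{1}{2} \cdot \frac{1}{28} \left(- \frac{1}{37}\right) + \frac{1060}{150 + 84} = \frac{1}{56} \left(- \frac{1}{37}\right) + \frac{1060}{234} = - \frac{1}{2072} + 1060 \cdot \frac{1}{234} = - \frac{1}{2072} + \frac{530}{117} = \frac{1098043}{242424}$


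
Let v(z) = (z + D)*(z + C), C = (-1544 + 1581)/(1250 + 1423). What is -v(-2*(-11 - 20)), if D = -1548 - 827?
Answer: 42601091/297 ≈ 1.4344e+5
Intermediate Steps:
C = 37/2673 ≈ 0.013842
D = -2375
v(z) = (-2375 + z)*(37/2673 + z) (v(z) = (z - 2375)*(z + 37/2673) = (-2375 + z)*(37/2673 + z))
-v(-2*(-11 - 20)) = -(-87875/2673 + (-2*(-11 - 20))² - (-12696676)*(-11 - 20)/2673) = -(-87875/2673 + (-2*(-31))² - (-12696676)*(-31)/2673) = -(-87875/2673 + 62² - 6348338/2673*62) = -(-87875/2673 + 3844 - 393596956/2673) = -1*(-42601091/297) = 42601091/297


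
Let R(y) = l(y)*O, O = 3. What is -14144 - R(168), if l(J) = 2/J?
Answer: -396033/28 ≈ -14144.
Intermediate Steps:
R(y) = 6/y (R(y) = (2/y)*3 = 6/y)
-14144 - R(168) = -14144 - 6/168 = -14144 - 1*1/28 = -14144 - 1/28 = -396033/28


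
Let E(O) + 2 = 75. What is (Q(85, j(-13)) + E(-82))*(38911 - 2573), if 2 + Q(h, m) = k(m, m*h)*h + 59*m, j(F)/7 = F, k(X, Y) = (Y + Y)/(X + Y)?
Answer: -8015763082/43 ≈ -1.8641e+8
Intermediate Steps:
E(O) = 73 (E(O) = -2 + 75 = 73)
k(X, Y) = 2*Y/(X + Y) (k(X, Y) = (2*Y)/(X + Y) = 2*Y/(X + Y))
j(F) = 7*F
Q(h, m) = -2 + 59*m + 2*m*h²/(m + h*m) (Q(h, m) = -2 + ((2*(m*h)/(m + m*h))*h + 59*m) = -2 + ((2*(h*m)/(m + h*m))*h + 59*m) = -2 + ((2*h*m/(m + h*m))*h + 59*m) = -2 + (2*m*h²/(m + h*m) + 59*m) = -2 + (59*m + 2*m*h²/(m + h*m)) = -2 + 59*m + 2*m*h²/(m + h*m))
(Q(85, j(-13)) + E(-82))*(38911 - 2573) = ((2*85² + (1 + 85)*(-2 + 59*(7*(-13))))/(1 + 85) + 73)*(38911 - 2573) = ((2*7225 + 86*(-2 + 59*(-91)))/86 + 73)*36338 = ((14450 + 86*(-2 - 5369))/86 + 73)*36338 = ((14450 + 86*(-5371))/86 + 73)*36338 = ((14450 - 461906)/86 + 73)*36338 = ((1/86)*(-447456) + 73)*36338 = (-223728/43 + 73)*36338 = -220589/43*36338 = -8015763082/43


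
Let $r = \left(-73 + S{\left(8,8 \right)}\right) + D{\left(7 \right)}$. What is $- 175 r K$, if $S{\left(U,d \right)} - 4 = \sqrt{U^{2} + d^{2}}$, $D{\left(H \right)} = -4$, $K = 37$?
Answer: $472675 - 51800 \sqrt{2} \approx 3.9942 \cdot 10^{5}$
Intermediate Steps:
$S{\left(U,d \right)} = 4 + \sqrt{U^{2} + d^{2}}$
$r = -73 + 8 \sqrt{2}$ ($r = \left(-73 + \left(4 + \sqrt{8^{2} + 8^{2}}\right)\right) - 4 = \left(-73 + \left(4 + \sqrt{64 + 64}\right)\right) - 4 = \left(-73 + \left(4 + \sqrt{128}\right)\right) - 4 = \left(-73 + \left(4 + 8 \sqrt{2}\right)\right) - 4 = \left(-69 + 8 \sqrt{2}\right) - 4 = -73 + 8 \sqrt{2} \approx -61.686$)
$- 175 r K = - 175 \left(-73 + 8 \sqrt{2}\right) 37 = \left(12775 - 1400 \sqrt{2}\right) 37 = 472675 - 51800 \sqrt{2}$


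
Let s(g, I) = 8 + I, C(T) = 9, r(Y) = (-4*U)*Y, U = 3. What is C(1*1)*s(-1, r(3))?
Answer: -252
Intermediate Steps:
r(Y) = -12*Y (r(Y) = (-4*3)*Y = -12*Y)
C(1*1)*s(-1, r(3)) = 9*(8 - 12*3) = 9*(8 - 36) = 9*(-28) = -252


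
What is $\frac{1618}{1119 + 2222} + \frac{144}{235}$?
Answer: $\frac{861334}{785135} \approx 1.0971$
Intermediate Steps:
$\frac{1618}{1119 + 2222} + \frac{144}{235} = \frac{1618}{3341} + 144 \cdot \frac{1}{235} = 1618 \cdot \frac{1}{3341} + \frac{144}{235} = \frac{1618}{3341} + \frac{144}{235} = \frac{861334}{785135}$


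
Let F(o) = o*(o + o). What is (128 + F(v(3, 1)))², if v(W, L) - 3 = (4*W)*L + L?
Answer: 409600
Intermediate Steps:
v(W, L) = 3 + L + 4*L*W (v(W, L) = 3 + ((4*W)*L + L) = 3 + (4*L*W + L) = 3 + (L + 4*L*W) = 3 + L + 4*L*W)
F(o) = 2*o² (F(o) = o*(2*o) = 2*o²)
(128 + F(v(3, 1)))² = (128 + 2*(3 + 1 + 4*1*3)²)² = (128 + 2*(3 + 1 + 12)²)² = (128 + 2*16²)² = (128 + 2*256)² = (128 + 512)² = 640² = 409600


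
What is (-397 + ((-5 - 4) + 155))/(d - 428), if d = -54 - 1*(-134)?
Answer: 251/348 ≈ 0.72126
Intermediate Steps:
d = 80 (d = -54 + 134 = 80)
(-397 + ((-5 - 4) + 155))/(d - 428) = (-397 + ((-5 - 4) + 155))/(80 - 428) = (-397 + (-9 + 155))/(-348) = (-397 + 146)*(-1/348) = -251*(-1/348) = 251/348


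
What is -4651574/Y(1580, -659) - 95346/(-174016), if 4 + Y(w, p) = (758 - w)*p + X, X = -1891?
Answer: -378990122173/46967179424 ≈ -8.0693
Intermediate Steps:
Y(w, p) = -1895 + p*(758 - w) (Y(w, p) = -4 + ((758 - w)*p - 1891) = -4 + (p*(758 - w) - 1891) = -4 + (-1891 + p*(758 - w)) = -1895 + p*(758 - w))
-4651574/Y(1580, -659) - 95346/(-174016) = -4651574/(-1895 + 758*(-659) - 1*(-659)*1580) - 95346/(-174016) = -4651574/(-1895 - 499522 + 1041220) - 95346*(-1/174016) = -4651574/539803 + 47673/87008 = -378990122173/46967179424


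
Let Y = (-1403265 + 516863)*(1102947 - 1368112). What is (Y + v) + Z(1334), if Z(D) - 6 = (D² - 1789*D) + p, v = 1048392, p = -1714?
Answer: 235043226044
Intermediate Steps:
Y = 235042786330 (Y = -886402*(-265165) = 235042786330)
Z(D) = -1708 + D² - 1789*D (Z(D) = 6 + ((D² - 1789*D) - 1714) = 6 + (-1714 + D² - 1789*D) = -1708 + D² - 1789*D)
(Y + v) + Z(1334) = (235042786330 + 1048392) + (-1708 + 1334² - 1789*1334) = 235043834722 + (-1708 + 1779556 - 2386526) = 235043834722 - 608678 = 235043226044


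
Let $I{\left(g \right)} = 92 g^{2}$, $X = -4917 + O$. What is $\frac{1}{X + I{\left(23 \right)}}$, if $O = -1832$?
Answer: $\frac{1}{41919} \approx 2.3856 \cdot 10^{-5}$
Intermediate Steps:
$X = -6749$ ($X = -4917 - 1832 = -6749$)
$\frac{1}{X + I{\left(23 \right)}} = \frac{1}{-6749 + 92 \cdot 23^{2}} = \frac{1}{-6749 + 92 \cdot 529} = \frac{1}{-6749 + 48668} = \frac{1}{41919}$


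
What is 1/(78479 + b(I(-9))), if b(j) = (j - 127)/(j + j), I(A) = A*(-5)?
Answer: 45/3531514 ≈ 1.2742e-5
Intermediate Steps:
I(A) = -5*A
b(j) = (-127 + j)/(2*j) (b(j) = (-127 + j)/((2*j)) = (-127 + j)*(1/(2*j)) = (-127 + j)/(2*j))
1/(78479 + b(I(-9))) = 1/(78479 + (-127 - 5*(-9))/(2*((-5*(-9))))) = 1/(78479 + (½)*(-127 + 45)/45) = 1/(78479 + (½)*(1/45)*(-82)) = 1/(78479 - 41/45) = 1/(3531514/45) = 45/3531514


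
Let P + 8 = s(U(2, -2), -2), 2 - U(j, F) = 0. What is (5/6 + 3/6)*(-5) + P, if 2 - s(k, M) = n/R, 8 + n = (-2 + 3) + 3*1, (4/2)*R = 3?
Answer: -10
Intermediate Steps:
R = 3/2 (R = (1/2)*3 = 3/2 ≈ 1.5000)
U(j, F) = 2 (U(j, F) = 2 - 1*0 = 2 + 0 = 2)
n = -4 (n = -8 + ((-2 + 3) + 3*1) = -8 + (1 + 3) = -8 + 4 = -4)
s(k, M) = 14/3 (s(k, M) = 2 - (-4)/3/2 = 2 - (-4)*2/3 = 2 - 1*(-8/3) = 2 + 8/3 = 14/3)
P = -10/3 (P = -8 + 14/3 = -10/3 ≈ -3.3333)
(5/6 + 3/6)*(-5) + P = (5/6 + 3/6)*(-5) - 10/3 = (5*(1/6) + 3*(1/6))*(-5) - 10/3 = (5/6 + 1/2)*(-5) - 10/3 = (4/3)*(-5) - 10/3 = -20/3 - 10/3 = -10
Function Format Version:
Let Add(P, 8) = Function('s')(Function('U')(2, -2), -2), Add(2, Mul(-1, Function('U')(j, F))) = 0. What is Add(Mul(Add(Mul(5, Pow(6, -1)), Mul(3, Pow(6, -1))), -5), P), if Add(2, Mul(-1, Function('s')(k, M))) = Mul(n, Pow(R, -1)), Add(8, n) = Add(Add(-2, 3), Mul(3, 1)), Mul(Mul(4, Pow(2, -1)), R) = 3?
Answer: -10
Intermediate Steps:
R = Rational(3, 2) (R = Mul(Rational(1, 2), 3) = Rational(3, 2) ≈ 1.5000)
Function('U')(j, F) = 2 (Function('U')(j, F) = Add(2, Mul(-1, 0)) = Add(2, 0) = 2)
n = -4 (n = Add(-8, Add(Add(-2, 3), Mul(3, 1))) = Add(-8, Add(1, 3)) = Add(-8, 4) = -4)
Function('s')(k, M) = Rational(14, 3) (Function('s')(k, M) = Add(2, Mul(-1, Mul(-4, Pow(Rational(3, 2), -1)))) = Add(2, Mul(-1, Mul(-4, Rational(2, 3)))) = Add(2, Mul(-1, Rational(-8, 3))) = Add(2, Rational(8, 3)) = Rational(14, 3))
P = Rational(-10, 3) (P = Add(-8, Rational(14, 3)) = Rational(-10, 3) ≈ -3.3333)
Add(Mul(Add(Mul(5, Pow(6, -1)), Mul(3, Pow(6, -1))), -5), P) = Add(Mul(Add(Mul(5, Pow(6, -1)), Mul(3, Pow(6, -1))), -5), Rational(-10, 3)) = Add(Mul(Add(Mul(5, Rational(1, 6)), Mul(3, Rational(1, 6))), -5), Rational(-10, 3)) = Add(Mul(Add(Rational(5, 6), Rational(1, 2)), -5), Rational(-10, 3)) = Add(Mul(Rational(4, 3), -5), Rational(-10, 3)) = Add(Rational(-20, 3), Rational(-10, 3)) = -10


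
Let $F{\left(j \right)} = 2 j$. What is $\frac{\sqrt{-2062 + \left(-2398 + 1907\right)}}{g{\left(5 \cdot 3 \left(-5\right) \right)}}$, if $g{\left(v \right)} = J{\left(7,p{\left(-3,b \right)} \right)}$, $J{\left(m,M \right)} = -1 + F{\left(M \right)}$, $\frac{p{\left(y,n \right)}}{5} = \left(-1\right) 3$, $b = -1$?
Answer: $- \frac{i \sqrt{2553}}{31} \approx - 1.6299 i$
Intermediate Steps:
$p{\left(y,n \right)} = -15$ ($p{\left(y,n \right)} = 5 \left(\left(-1\right) 3\right) = 5 \left(-3\right) = -15$)
$J{\left(m,M \right)} = -1 + 2 M$
$g{\left(v \right)} = -31$ ($g{\left(v \right)} = -1 + 2 \left(-15\right) = -1 - 30 = -31$)
$\frac{\sqrt{-2062 + \left(-2398 + 1907\right)}}{g{\left(5 \cdot 3 \left(-5\right) \right)}} = \frac{\sqrt{-2062 + \left(-2398 + 1907\right)}}{-31} = \sqrt{-2062 - 491} \left(- \frac{1}{31}\right) = \sqrt{-2553} \left(- \frac{1}{31}\right) = i \sqrt{2553} \left(- \frac{1}{31}\right) = - \frac{i \sqrt{2553}}{31}$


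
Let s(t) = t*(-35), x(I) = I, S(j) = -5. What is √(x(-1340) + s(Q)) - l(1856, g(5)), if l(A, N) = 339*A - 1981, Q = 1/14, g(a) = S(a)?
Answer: -627203 + I*√5370/2 ≈ -6.272e+5 + 36.64*I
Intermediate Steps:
g(a) = -5
Q = 1/14 ≈ 0.071429
l(A, N) = -1981 + 339*A
s(t) = -35*t
√(x(-1340) + s(Q)) - l(1856, g(5)) = √(-1340 - 35*1/14) - (-1981 + 339*1856) = √(-1340 - 5/2) - (-1981 + 629184) = √(-2685/2) - 1*627203 = I*√5370/2 - 627203 = -627203 + I*√5370/2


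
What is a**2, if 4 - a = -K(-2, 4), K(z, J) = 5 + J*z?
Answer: 1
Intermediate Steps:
a = 1 (a = 4 - (-1)*(5 + 4*(-2)) = 4 - (-1)*(5 - 8) = 4 - (-1)*(-3) = 4 - 1*3 = 4 - 3 = 1)
a**2 = 1**2 = 1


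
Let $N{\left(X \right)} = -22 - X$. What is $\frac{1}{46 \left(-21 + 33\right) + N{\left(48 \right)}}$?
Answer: $\frac{1}{482} \approx 0.0020747$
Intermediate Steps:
$\frac{1}{46 \left(-21 + 33\right) + N{\left(48 \right)}} = \frac{1}{46 \left(-21 + 33\right) - 70} = \frac{1}{46 \cdot 12 - 70} = \frac{1}{552 - 70} = \frac{1}{482}$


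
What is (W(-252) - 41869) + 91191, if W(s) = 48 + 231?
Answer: 49601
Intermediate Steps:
W(s) = 279
(W(-252) - 41869) + 91191 = (279 - 41869) + 91191 = -41590 + 91191 = 49601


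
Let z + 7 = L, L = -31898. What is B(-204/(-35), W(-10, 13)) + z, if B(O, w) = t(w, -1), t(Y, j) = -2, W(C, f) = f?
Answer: -31907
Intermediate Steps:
B(O, w) = -2
z = -31905 (z = -7 - 31898 = -31905)
B(-204/(-35), W(-10, 13)) + z = -2 - 31905 = -31907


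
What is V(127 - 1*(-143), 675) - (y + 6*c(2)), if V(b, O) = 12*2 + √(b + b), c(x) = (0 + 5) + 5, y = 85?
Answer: -121 + 6*√15 ≈ -97.762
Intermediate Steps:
c(x) = 10 (c(x) = 5 + 5 = 10)
V(b, O) = 24 + √2*√b (V(b, O) = 24 + √(2*b) = 24 + √2*√b)
V(127 - 1*(-143), 675) - (y + 6*c(2)) = (24 + √2*√(127 - 1*(-143))) - (85 + 6*10) = (24 + √2*√(127 + 143)) - (85 + 60) = (24 + √2*√270) - 1*145 = (24 + √2*(3*√30)) - 145 = (24 + 6*√15) - 145 = -121 + 6*√15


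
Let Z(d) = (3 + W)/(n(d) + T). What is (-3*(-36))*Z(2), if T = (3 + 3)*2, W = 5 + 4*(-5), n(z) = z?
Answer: -648/7 ≈ -92.571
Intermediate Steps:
W = -15 (W = 5 - 20 = -15)
T = 12 (T = 6*2 = 12)
Z(d) = -12/(12 + d) (Z(d) = (3 - 15)/(d + 12) = -12/(12 + d))
(-3*(-36))*Z(2) = (-3*(-36))*(-12/(12 + 2)) = 108*(-12/14) = 108*(-12*1/14) = 108*(-6/7) = -648/7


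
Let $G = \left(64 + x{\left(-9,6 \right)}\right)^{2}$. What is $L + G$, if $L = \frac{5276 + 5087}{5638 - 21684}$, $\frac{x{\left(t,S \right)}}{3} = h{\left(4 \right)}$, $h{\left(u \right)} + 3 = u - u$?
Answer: $\frac{48528787}{16046} \approx 3024.4$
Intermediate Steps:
$h{\left(u \right)} = -3$ ($h{\left(u \right)} = -3 + \left(u - u\right) = -3 + 0 = -3$)
$x{\left(t,S \right)} = -9$ ($x{\left(t,S \right)} = 3 \left(-3\right) = -9$)
$L = - \frac{10363}{16046}$ ($L = \frac{10363}{-16046} = 10363 \left(- \frac{1}{16046}\right) = - \frac{10363}{16046} \approx -0.64583$)
$G = 3025$ ($G = \left(64 - 9\right)^{2} = 55^{2} = 3025$)
$L + G = - \frac{10363}{16046} + 3025 = \frac{48528787}{16046}$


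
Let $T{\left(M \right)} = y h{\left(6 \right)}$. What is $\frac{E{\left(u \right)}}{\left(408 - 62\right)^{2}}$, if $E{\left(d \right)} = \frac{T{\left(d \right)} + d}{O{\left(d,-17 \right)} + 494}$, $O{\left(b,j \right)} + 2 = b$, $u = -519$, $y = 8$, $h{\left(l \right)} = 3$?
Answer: $\frac{55}{359148} \approx 0.00015314$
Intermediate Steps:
$T{\left(M \right)} = 24$ ($T{\left(M \right)} = 8 \cdot 3 = 24$)
$O{\left(b,j \right)} = -2 + b$
$E{\left(d \right)} = \frac{24 + d}{492 + d}$ ($E{\left(d \right)} = \frac{24 + d}{\left(-2 + d\right) + 494} = \frac{24 + d}{492 + d}$)
$\frac{E{\left(u \right)}}{\left(408 - 62\right)^{2}} = \frac{\frac{1}{492 - 519} \left(24 - 519\right)}{\left(408 - 62\right)^{2}} = \frac{\frac{1}{-27} \left(-495\right)}{346^{2}} = \frac{\left(- \frac{1}{27}\right) \left(-495\right)}{119716} = \frac{55}{3} \cdot \frac{1}{119716} = \frac{55}{359148}$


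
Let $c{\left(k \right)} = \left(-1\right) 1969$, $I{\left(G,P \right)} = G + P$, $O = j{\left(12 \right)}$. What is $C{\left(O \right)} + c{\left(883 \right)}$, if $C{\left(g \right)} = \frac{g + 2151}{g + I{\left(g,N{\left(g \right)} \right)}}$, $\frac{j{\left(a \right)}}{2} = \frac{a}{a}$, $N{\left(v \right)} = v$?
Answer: $- \frac{9661}{6} \approx -1610.2$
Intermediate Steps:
$j{\left(a \right)} = 2$ ($j{\left(a \right)} = 2 \frac{a}{a} = 2 \cdot 1 = 2$)
$O = 2$
$C{\left(g \right)} = \frac{2151 + g}{3 g}$ ($C{\left(g \right)} = \frac{g + 2151}{g + \left(g + g\right)} = \frac{2151 + g}{g + 2 g} = \frac{2151 + g}{3 g}$)
$c{\left(k \right)} = -1969$
$C{\left(O \right)} + c{\left(883 \right)} = \frac{2151 + 2}{3 \cdot 2} - 1969 = \frac{1}{3} \cdot \frac{1}{2} \cdot 2153 - 1969 = \frac{2153}{6} - 1969 = - \frac{9661}{6}$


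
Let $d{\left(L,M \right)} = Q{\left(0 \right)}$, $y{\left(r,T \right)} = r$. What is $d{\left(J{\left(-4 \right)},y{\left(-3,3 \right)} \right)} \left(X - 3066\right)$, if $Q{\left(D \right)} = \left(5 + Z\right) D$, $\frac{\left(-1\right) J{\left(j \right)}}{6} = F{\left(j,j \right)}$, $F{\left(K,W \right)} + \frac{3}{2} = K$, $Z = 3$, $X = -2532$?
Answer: $0$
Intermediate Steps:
$F{\left(K,W \right)} = - \frac{3}{2} + K$
$J{\left(j \right)} = 9 - 6 j$ ($J{\left(j \right)} = - 6 \left(- \frac{3}{2} + j\right) = 9 - 6 j$)
$Q{\left(D \right)} = 8 D$ ($Q{\left(D \right)} = \left(5 + 3\right) D = 8 D$)
$d{\left(L,M \right)} = 0$ ($d{\left(L,M \right)} = 8 \cdot 0 = 0$)
$d{\left(J{\left(-4 \right)},y{\left(-3,3 \right)} \right)} \left(X - 3066\right) = 0 \left(-2532 - 3066\right) = 0 \left(-5598\right) = 0$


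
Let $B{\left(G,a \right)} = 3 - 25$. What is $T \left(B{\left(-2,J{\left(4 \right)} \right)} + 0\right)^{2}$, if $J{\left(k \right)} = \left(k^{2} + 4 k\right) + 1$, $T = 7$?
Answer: $3388$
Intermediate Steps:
$J{\left(k \right)} = 1 + k^{2} + 4 k$
$B{\left(G,a \right)} = -22$ ($B{\left(G,a \right)} = 3 - 25 = -22$)
$T \left(B{\left(-2,J{\left(4 \right)} \right)} + 0\right)^{2} = 7 \left(-22 + 0\right)^{2} = 7 \left(-22\right)^{2} = 7 \cdot 484 = 3388$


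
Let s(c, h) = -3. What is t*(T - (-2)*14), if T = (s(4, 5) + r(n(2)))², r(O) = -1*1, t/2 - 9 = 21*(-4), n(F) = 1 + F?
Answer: -6600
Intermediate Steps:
t = -150 (t = 18 + 2*(21*(-4)) = 18 + 2*(-84) = 18 - 168 = -150)
r(O) = -1
T = 16 (T = (-3 - 1)² = (-4)² = 16)
t*(T - (-2)*14) = -150*(16 - (-2)*14) = -150*(16 - 2*(-14)) = -150*(16 + 28) = -150*44 = -6600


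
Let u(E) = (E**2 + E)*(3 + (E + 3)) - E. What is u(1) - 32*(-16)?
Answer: 525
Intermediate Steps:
u(E) = -E + (6 + E)*(E + E**2) (u(E) = (E + E**2)*(3 + (3 + E)) - E = (E + E**2)*(6 + E) - E = (6 + E)*(E + E**2) - E = -E + (6 + E)*(E + E**2))
u(1) - 32*(-16) = 1*(5 + 1**2 + 7*1) - 32*(-16) = 1*(5 + 1 + 7) + 512 = 1*13 + 512 = 13 + 512 = 525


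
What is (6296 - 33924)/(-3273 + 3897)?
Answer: -6907/156 ≈ -44.276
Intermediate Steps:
(6296 - 33924)/(-3273 + 3897) = -27628/624 = -27628*1/624 = -6907/156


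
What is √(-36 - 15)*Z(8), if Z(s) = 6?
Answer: 6*I*√51 ≈ 42.849*I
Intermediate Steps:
√(-36 - 15)*Z(8) = √(-36 - 15)*6 = √(-51)*6 = (I*√51)*6 = 6*I*√51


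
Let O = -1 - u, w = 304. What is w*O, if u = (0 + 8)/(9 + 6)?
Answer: -6992/15 ≈ -466.13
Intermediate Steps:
u = 8/15 ≈ 0.53333
O = -23/15 (O = -1 - 1*8/15 = -1 - 8/15 = -23/15 ≈ -1.5333)
w*O = 304*(-23/15) = -6992/15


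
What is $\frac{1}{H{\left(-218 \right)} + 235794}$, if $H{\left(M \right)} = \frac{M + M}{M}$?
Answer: $\frac{1}{235796} \approx 4.241 \cdot 10^{-6}$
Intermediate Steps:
$H{\left(M \right)} = 2$ ($H{\left(M \right)} = \frac{2 M}{M} = 2$)
$\frac{1}{H{\left(-218 \right)} + 235794} = \frac{1}{2 + 235794} = \frac{1}{235796}$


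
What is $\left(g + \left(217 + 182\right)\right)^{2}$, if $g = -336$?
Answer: $3969$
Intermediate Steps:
$\left(g + \left(217 + 182\right)\right)^{2} = \left(-336 + \left(217 + 182\right)\right)^{2} = \left(-336 + 399\right)^{2} = 63^{2} = 3969$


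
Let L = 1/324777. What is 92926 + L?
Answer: 30180227503/324777 ≈ 92926.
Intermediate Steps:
L = 1/324777 ≈ 3.0790e-6
92926 + L = 92926 + 1/324777 = 30180227503/324777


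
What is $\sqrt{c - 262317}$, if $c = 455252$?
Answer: $\sqrt{192935} \approx 439.24$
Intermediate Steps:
$\sqrt{c - 262317} = \sqrt{455252 - 262317} = \sqrt{192935}$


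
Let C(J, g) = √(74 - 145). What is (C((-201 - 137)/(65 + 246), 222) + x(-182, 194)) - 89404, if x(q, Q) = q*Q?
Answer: -124712 + I*√71 ≈ -1.2471e+5 + 8.4261*I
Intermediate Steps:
x(q, Q) = Q*q
C(J, g) = I*√71 (C(J, g) = √(-71) = I*√71)
(C((-201 - 137)/(65 + 246), 222) + x(-182, 194)) - 89404 = (I*√71 + 194*(-182)) - 89404 = (I*√71 - 35308) - 89404 = (-35308 + I*√71) - 89404 = -124712 + I*√71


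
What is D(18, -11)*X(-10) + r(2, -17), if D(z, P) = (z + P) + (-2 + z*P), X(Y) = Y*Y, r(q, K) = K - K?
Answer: -19300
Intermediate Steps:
r(q, K) = 0
X(Y) = Y**2
D(z, P) = -2 + P + z + P*z (D(z, P) = (P + z) + (-2 + P*z) = -2 + P + z + P*z)
D(18, -11)*X(-10) + r(2, -17) = (-2 - 11 + 18 - 11*18)*(-10)**2 + 0 = (-2 - 11 + 18 - 198)*100 + 0 = -193*100 + 0 = -19300 + 0 = -19300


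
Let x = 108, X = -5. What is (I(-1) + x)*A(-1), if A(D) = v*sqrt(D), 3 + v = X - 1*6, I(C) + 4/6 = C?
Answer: -4466*I/3 ≈ -1488.7*I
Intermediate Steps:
I(C) = -2/3 + C
v = -14 (v = -3 + (-5 - 1*6) = -3 + (-5 - 6) = -3 - 11 = -14)
A(D) = -14*sqrt(D)
(I(-1) + x)*A(-1) = ((-2/3 - 1) + 108)*(-14*I) = (-5/3 + 108)*(-14*I) = 319*(-14*I)/3 = -4466*I/3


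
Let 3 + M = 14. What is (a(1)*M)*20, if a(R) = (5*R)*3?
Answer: 3300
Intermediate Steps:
M = 11 (M = -3 + 14 = 11)
a(R) = 15*R
(a(1)*M)*20 = ((15*1)*11)*20 = (15*11)*20 = 165*20 = 3300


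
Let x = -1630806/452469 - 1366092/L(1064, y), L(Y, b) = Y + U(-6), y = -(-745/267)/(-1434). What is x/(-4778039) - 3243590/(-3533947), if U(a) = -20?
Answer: 1442690854188919749/1571366308395754913 ≈ 0.91811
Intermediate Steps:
y = -745/382878 (y = -(-745*1/267)*(-1)/1434 = -(-745)*(-1)/(267*1434) = -1*745/382878 = -745/382878 ≈ -0.0019458)
L(Y, b) = -20 + Y (L(Y, b) = Y - 20 = -20 + Y)
x = -122107337/93061 (x = -1630806/452469 - 1366092/(-20 + 1064) = -1630806*1/452469 - 1366092/1044 = -11566/3209 - 1366092*1/1044 = -11566/3209 - 37947/29 = -122107337/93061 ≈ -1312.1)
x/(-4778039) - 3243590/(-3533947) = -122107337/93061/(-4778039) - 3243590/(-3533947) = -122107337/93061*(-1/4778039) - 3243590*(-1/3533947) = 122107337/444649087379 + 3243590/3533947 = 1442690854188919749/1571366308395754913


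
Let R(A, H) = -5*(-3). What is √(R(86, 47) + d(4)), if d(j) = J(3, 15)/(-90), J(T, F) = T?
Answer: √13470/30 ≈ 3.8687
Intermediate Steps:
R(A, H) = 15
d(j) = -1/30 (d(j) = 3/(-90) = 3*(-1/90) = -1/30)
√(R(86, 47) + d(4)) = √(15 - 1/30) = √(449/30) = √13470/30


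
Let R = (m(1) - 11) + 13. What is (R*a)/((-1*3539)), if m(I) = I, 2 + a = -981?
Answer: 2949/3539 ≈ 0.83329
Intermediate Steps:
a = -983 (a = -2 - 981 = -983)
R = 3 (R = (1 - 11) + 13 = -10 + 13 = 3)
(R*a)/((-1*3539)) = (3*(-983))/((-1*3539)) = -2949/(-3539) = -2949*(-1/3539) = 2949/3539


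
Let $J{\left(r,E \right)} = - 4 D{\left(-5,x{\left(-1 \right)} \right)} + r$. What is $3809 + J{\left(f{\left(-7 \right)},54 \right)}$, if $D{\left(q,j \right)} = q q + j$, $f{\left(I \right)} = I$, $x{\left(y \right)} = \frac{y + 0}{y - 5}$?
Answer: $\frac{11104}{3} \approx 3701.3$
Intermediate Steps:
$x{\left(y \right)} = \frac{y}{-5 + y}$
$D{\left(q,j \right)} = j + q^{2}$ ($D{\left(q,j \right)} = q^{2} + j = j + q^{2}$)
$J{\left(r,E \right)} = - \frac{302}{3} + r$ ($J{\left(r,E \right)} = - 4 \left(- \frac{1}{-5 - 1} + \left(-5\right)^{2}\right) + r = - 4 \left(- \frac{1}{-6} + 25\right) + r = - 4 \left(\left(-1\right) \left(- \frac{1}{6}\right) + 25\right) + r = - 4 \left(\frac{1}{6} + 25\right) + r = \left(-4\right) \frac{151}{6} + r = - \frac{302}{3} + r$)
$3809 + J{\left(f{\left(-7 \right)},54 \right)} = 3809 - \frac{323}{3} = \frac{11104}{3}$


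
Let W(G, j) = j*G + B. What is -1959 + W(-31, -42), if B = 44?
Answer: -613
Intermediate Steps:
W(G, j) = 44 + G*j (W(G, j) = j*G + 44 = G*j + 44 = 44 + G*j)
-1959 + W(-31, -42) = -1959 + (44 - 31*(-42)) = -1959 + (44 + 1302) = -1959 + 1346 = -613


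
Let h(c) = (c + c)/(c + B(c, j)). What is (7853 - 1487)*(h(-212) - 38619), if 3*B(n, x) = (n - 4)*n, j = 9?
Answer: -17455260066/71 ≈ -2.4585e+8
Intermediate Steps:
B(n, x) = n*(-4 + n)/3 (B(n, x) = ((n - 4)*n)/3 = ((-4 + n)*n)/3 = (n*(-4 + n))/3 = n*(-4 + n)/3)
h(c) = 2*c/(c + c*(-4 + c)/3) (h(c) = (c + c)/(c + c*(-4 + c)/3) = (2*c)/(c + c*(-4 + c)/3) = 2*c/(c + c*(-4 + c)/3))
(7853 - 1487)*(h(-212) - 38619) = (7853 - 1487)*(6/(-1 - 212) - 38619) = 6366*(6/(-213) - 38619) = 6366*(6*(-1/213) - 38619) = 6366*(-2/71 - 38619) = 6366*(-2741951/71) = -17455260066/71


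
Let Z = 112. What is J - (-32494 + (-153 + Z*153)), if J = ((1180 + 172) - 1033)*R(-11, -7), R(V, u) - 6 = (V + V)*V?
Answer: 94623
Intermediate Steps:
R(V, u) = 6 + 2*V² (R(V, u) = 6 + (V + V)*V = 6 + (2*V)*V = 6 + 2*V²)
J = 79112 (J = ((1180 + 172) - 1033)*(6 + 2*(-11)²) = (1352 - 1033)*(6 + 2*121) = 319*(6 + 242) = 319*248 = 79112)
J - (-32494 + (-153 + Z*153)) = 79112 - (-32494 + (-153 + 112*153)) = 79112 - (-32494 + (-153 + 17136)) = 79112 - (-32494 + 16983) = 79112 - 1*(-15511) = 79112 + 15511 = 94623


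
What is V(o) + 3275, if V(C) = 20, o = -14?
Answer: 3295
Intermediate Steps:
V(o) + 3275 = 20 + 3275 = 3295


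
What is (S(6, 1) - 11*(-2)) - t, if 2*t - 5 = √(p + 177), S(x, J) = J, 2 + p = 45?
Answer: 41/2 - √55 ≈ 13.084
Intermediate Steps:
p = 43 (p = -2 + 45 = 43)
t = 5/2 + √55 (t = 5/2 + √(43 + 177)/2 = 5/2 + √220/2 = 5/2 + (2*√55)/2 = 5/2 + √55 ≈ 9.9162)
(S(6, 1) - 11*(-2)) - t = (1 - 11*(-2)) - (5/2 + √55) = (1 + 22) + (-5/2 - √55) = 23 + (-5/2 - √55) = 41/2 - √55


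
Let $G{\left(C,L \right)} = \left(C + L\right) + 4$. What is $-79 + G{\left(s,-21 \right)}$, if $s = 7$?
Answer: $-89$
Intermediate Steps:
$G{\left(C,L \right)} = 4 + C + L$
$-79 + G{\left(s,-21 \right)} = -79 + \left(4 + 7 - 21\right) = -79 - 10 = -89$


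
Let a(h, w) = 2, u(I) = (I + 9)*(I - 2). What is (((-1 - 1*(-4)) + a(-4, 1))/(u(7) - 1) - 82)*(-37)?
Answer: 239501/79 ≈ 3031.7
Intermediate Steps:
u(I) = (-2 + I)*(9 + I) (u(I) = (9 + I)*(-2 + I) = (-2 + I)*(9 + I))
(((-1 - 1*(-4)) + a(-4, 1))/(u(7) - 1) - 82)*(-37) = (((-1 - 1*(-4)) + 2)/((-18 + 7**2 + 7*7) - 1) - 82)*(-37) = (((-1 + 4) + 2)/((-18 + 49 + 49) - 1) - 82)*(-37) = ((3 + 2)/(80 - 1) - 82)*(-37) = (5/79 - 82)*(-37) = -6473/79*(-37) = 239501/79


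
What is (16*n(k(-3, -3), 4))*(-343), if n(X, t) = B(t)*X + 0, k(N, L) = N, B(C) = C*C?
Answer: 263424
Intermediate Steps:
B(C) = C²
n(X, t) = X*t² (n(X, t) = t²*X + 0 = X*t² + 0 = X*t²)
(16*n(k(-3, -3), 4))*(-343) = (16*(-3*4²))*(-343) = (16*(-3*16))*(-343) = (16*(-48))*(-343) = -768*(-343) = 263424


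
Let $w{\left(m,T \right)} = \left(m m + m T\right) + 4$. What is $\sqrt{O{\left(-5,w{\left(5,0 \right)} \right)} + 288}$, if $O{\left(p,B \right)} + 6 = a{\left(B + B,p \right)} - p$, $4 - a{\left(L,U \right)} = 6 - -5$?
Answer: $2 \sqrt{70} \approx 16.733$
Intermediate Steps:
$a{\left(L,U \right)} = -7$ ($a{\left(L,U \right)} = 4 - \left(6 - -5\right) = 4 - \left(6 + 5\right) = 4 - 11 = -7$)
$w{\left(m,T \right)} = 4 + m^{2} + T m$ ($w{\left(m,T \right)} = \left(m^{2} + T m\right) + 4 = 4 + m^{2} + T m$)
$O{\left(p,B \right)} = -13 - p$ ($O{\left(p,B \right)} = -6 - \left(7 + p\right) = -13 - p$)
$\sqrt{O{\left(-5,w{\left(5,0 \right)} \right)} + 288} = \sqrt{\left(-13 - -5\right) + 288} = \sqrt{\left(-13 + 5\right) + 288} = \sqrt{-8 + 288} = \sqrt{280} = 2 \sqrt{70}$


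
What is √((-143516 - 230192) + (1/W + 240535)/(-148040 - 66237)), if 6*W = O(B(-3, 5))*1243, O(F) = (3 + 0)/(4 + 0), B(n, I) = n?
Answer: I*√541042014501159027439/38049473 ≈ 611.32*I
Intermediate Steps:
O(F) = ¾ (O(F) = 3/4 = 3*(¼) = ¾)
W = 1243/8 (W = ((¾)*1243)/6 = (⅙)*(3729/4) = 1243/8 ≈ 155.38)
√((-143516 - 230192) + (1/W + 240535)/(-148040 - 66237)) = √((-143516 - 230192) + (1/(1243/8) + 240535)/(-148040 - 66237)) = √(-373708 + (8/1243 + 240535)/(-214277)) = √(-373708 + (298985013/1243)*(-1/214277)) = √(-373708 - 298985013/266346311) = √(-99536046176201/266346311) = I*√541042014501159027439/38049473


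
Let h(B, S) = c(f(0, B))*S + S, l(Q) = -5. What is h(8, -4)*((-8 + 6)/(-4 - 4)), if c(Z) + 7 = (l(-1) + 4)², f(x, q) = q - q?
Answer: 5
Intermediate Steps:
f(x, q) = 0
c(Z) = -6 (c(Z) = -7 + (-5 + 4)² = -7 + (-1)² = -7 + 1 = -6)
h(B, S) = -5*S (h(B, S) = -6*S + S = -5*S)
h(8, -4)*((-8 + 6)/(-4 - 4)) = (-5*(-4))*((-8 + 6)/(-4 - 4)) = 20*(-2/(-8)) = 20*(-2*(-⅛)) = 20*(¼) = 5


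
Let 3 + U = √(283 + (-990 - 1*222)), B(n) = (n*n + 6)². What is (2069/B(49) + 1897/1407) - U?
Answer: 5064065095/1164523449 - I*√929 ≈ 4.3486 - 30.479*I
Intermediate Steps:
B(n) = (6 + n²)² (B(n) = (n² + 6)² = (6 + n²)²)
U = -3 + I*√929 (U = -3 + √(283 + (-990 - 1*222)) = -3 + √(283 + (-990 - 222)) = -3 + √(283 - 1212) = -3 + √(-929) = -3 + I*√929 ≈ -3.0 + 30.479*I)
(2069/B(49) + 1897/1407) - U = (2069/((6 + 49²)²) + 1897/1407) - (-3 + I*√929) = (2069/((6 + 2401)²) + 1897*(1/1407)) + (3 - I*√929) = (2069/(2407²) + 271/201) + (3 - I*√929) = (2069/5793649 + 271/201) + (3 - I*√929) = 1570494748/1164523449 + (3 - I*√929) = 5064065095/1164523449 - I*√929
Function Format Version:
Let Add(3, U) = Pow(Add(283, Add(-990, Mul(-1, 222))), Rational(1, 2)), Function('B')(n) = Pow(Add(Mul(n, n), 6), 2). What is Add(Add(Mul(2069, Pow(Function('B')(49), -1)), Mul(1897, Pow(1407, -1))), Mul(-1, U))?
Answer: Add(Rational(5064065095, 1164523449), Mul(-1, I, Pow(929, Rational(1, 2)))) ≈ Add(4.3486, Mul(-30.479, I))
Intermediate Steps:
Function('B')(n) = Pow(Add(6, Pow(n, 2)), 2) (Function('B')(n) = Pow(Add(Pow(n, 2), 6), 2) = Pow(Add(6, Pow(n, 2)), 2))
U = Add(-3, Mul(I, Pow(929, Rational(1, 2)))) (U = Add(-3, Pow(Add(283, Add(-990, Mul(-1, 222))), Rational(1, 2))) = Add(-3, Pow(Add(283, Add(-990, -222)), Rational(1, 2))) = Add(-3, Pow(Add(283, -1212), Rational(1, 2))) = Add(-3, Pow(-929, Rational(1, 2))) = Add(-3, Mul(I, Pow(929, Rational(1, 2)))) ≈ Add(-3.0000, Mul(30.479, I)))
Add(Add(Mul(2069, Pow(Function('B')(49), -1)), Mul(1897, Pow(1407, -1))), Mul(-1, U)) = Add(Add(Mul(2069, Pow(Pow(Add(6, Pow(49, 2)), 2), -1)), Mul(1897, Pow(1407, -1))), Mul(-1, Add(-3, Mul(I, Pow(929, Rational(1, 2)))))) = Add(Add(Mul(2069, Pow(Pow(Add(6, 2401), 2), -1)), Mul(1897, Rational(1, 1407))), Add(3, Mul(-1, I, Pow(929, Rational(1, 2))))) = Add(Add(Mul(2069, Pow(Pow(2407, 2), -1)), Rational(271, 201)), Add(3, Mul(-1, I, Pow(929, Rational(1, 2))))) = Add(Add(Mul(2069, Pow(5793649, -1)), Rational(271, 201)), Add(3, Mul(-1, I, Pow(929, Rational(1, 2))))) = Add(Add(Mul(2069, Rational(1, 5793649)), Rational(271, 201)), Add(3, Mul(-1, I, Pow(929, Rational(1, 2))))) = Add(Add(Rational(2069, 5793649), Rational(271, 201)), Add(3, Mul(-1, I, Pow(929, Rational(1, 2))))) = Add(Rational(1570494748, 1164523449), Add(3, Mul(-1, I, Pow(929, Rational(1, 2))))) = Add(Rational(5064065095, 1164523449), Mul(-1, I, Pow(929, Rational(1, 2))))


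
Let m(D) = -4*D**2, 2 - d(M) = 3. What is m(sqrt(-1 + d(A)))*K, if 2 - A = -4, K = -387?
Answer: -3096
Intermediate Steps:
A = 6 (A = 2 - 1*(-4) = 2 + 4 = 6)
d(M) = -1 (d(M) = 2 - 1*3 = 2 - 3 = -1)
m(sqrt(-1 + d(A)))*K = -4*(sqrt(-1 - 1))**2*(-387) = -4*(sqrt(-2))**2*(-387) = -4*(I*sqrt(2))**2*(-387) = -4*(-2)*(-387) = 8*(-387) = -3096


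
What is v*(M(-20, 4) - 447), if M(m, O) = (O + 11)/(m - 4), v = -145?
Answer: 519245/8 ≈ 64906.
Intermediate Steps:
M(m, O) = (11 + O)/(-4 + m)
v*(M(-20, 4) - 447) = -145*((11 + 4)/(-4 - 20) - 447) = -145*(15/(-24) - 447) = -145*(-1/24*15 - 447) = -145*(-5/8 - 447) = -145*(-3581/8) = 519245/8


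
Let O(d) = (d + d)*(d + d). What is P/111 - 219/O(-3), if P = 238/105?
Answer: -40379/6660 ≈ -6.0629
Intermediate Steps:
O(d) = 4*d² (O(d) = (2*d)*(2*d) = 4*d²)
P = 34/15 (P = 238*(1/105) = 34/15 ≈ 2.2667)
P/111 - 219/O(-3) = (34/15)/111 - 219/(4*(-3)²) = (34/15)*(1/111) - 219/(4*9) = 34/1665 - 219/36 = 34/1665 - 219*1/36 = 34/1665 - 73/12 = -40379/6660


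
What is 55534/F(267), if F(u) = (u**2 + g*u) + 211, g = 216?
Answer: 27767/64586 ≈ 0.42992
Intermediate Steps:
F(u) = 211 + u**2 + 216*u (F(u) = (u**2 + 216*u) + 211 = 211 + u**2 + 216*u)
55534/F(267) = 55534/(211 + 267**2 + 216*267) = 55534/(211 + 71289 + 57672) = 55534/129172 = 55534*(1/129172) = 27767/64586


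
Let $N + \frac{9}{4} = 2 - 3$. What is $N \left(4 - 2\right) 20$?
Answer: $-130$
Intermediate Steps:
$N = - \frac{13}{4}$ ($N = - \frac{9}{4} + \left(2 - 3\right) = - \frac{9}{4} - 1 = - \frac{13}{4} \approx -3.25$)
$N \left(4 - 2\right) 20 = - \frac{13 \left(4 - 2\right)}{4} \cdot 20 = \left(- \frac{13}{4}\right) 2 \cdot 20 = \left(- \frac{13}{2}\right) 20 = -130$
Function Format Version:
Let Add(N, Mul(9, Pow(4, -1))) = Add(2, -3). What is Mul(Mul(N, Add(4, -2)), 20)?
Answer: -130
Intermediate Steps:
N = Rational(-13, 4) (N = Add(Rational(-9, 4), Add(2, -3)) = Add(Rational(-9, 4), -1) = Rational(-13, 4) ≈ -3.2500)
Mul(Mul(N, Add(4, -2)), 20) = Mul(Mul(Rational(-13, 4), Add(4, -2)), 20) = Mul(Mul(Rational(-13, 4), 2), 20) = Mul(Rational(-13, 2), 20) = -130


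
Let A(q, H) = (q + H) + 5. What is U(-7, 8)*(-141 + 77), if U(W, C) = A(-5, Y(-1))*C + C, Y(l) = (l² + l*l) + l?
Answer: -1024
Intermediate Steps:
Y(l) = l + 2*l² (Y(l) = (l² + l²) + l = 2*l² + l = l + 2*l²)
A(q, H) = 5 + H + q (A(q, H) = (H + q) + 5 = 5 + H + q)
U(W, C) = 2*C (U(W, C) = (5 - (1 + 2*(-1)) - 5)*C + C = (5 - (1 - 2) - 5)*C + C = (5 - 1*(-1) - 5)*C + C = (5 + 1 - 5)*C + C = 1*C + C = C + C = 2*C)
U(-7, 8)*(-141 + 77) = (2*8)*(-141 + 77) = 16*(-64) = -1024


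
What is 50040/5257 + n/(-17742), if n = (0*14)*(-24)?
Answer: 50040/5257 ≈ 9.5187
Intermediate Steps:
n = 0 (n = 0*(-24) = 0)
50040/5257 + n/(-17742) = 50040/5257 + 0/(-17742) = 50040*(1/5257) + 0*(-1/17742) = 50040/5257 + 0 = 50040/5257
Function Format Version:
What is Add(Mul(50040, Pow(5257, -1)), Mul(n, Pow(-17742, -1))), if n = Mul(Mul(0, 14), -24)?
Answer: Rational(50040, 5257) ≈ 9.5187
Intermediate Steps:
n = 0 (n = Mul(0, -24) = 0)
Add(Mul(50040, Pow(5257, -1)), Mul(n, Pow(-17742, -1))) = Add(Mul(50040, Pow(5257, -1)), Mul(0, Pow(-17742, -1))) = Add(Mul(50040, Rational(1, 5257)), Mul(0, Rational(-1, 17742))) = Add(Rational(50040, 5257), 0) = Rational(50040, 5257)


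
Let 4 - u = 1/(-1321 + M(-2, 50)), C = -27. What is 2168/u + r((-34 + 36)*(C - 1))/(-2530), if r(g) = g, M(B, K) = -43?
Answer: 3740950076/6903105 ≈ 541.92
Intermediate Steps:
u = 5457/1364 (u = 4 - 1/(-1321 - 43) = 4 - 1/(-1364) = 4 - 1*(-1/1364) = 4 + 1/1364 = 5457/1364 ≈ 4.0007)
2168/u + r((-34 + 36)*(C - 1))/(-2530) = 2168/(5457/1364) + ((-34 + 36)*(-27 - 1))/(-2530) = 2168*(1364/5457) + (2*(-28))*(-1/2530) = 2957152/5457 - 56*(-1/2530) = 2957152/5457 + 28/1265 = 3740950076/6903105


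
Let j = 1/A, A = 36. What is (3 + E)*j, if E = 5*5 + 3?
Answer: 31/36 ≈ 0.86111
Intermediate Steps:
E = 28 (E = 25 + 3 = 28)
j = 1/36 ≈ 0.027778
(3 + E)*j = (3 + 28)*(1/36) = 31*(1/36) = 31/36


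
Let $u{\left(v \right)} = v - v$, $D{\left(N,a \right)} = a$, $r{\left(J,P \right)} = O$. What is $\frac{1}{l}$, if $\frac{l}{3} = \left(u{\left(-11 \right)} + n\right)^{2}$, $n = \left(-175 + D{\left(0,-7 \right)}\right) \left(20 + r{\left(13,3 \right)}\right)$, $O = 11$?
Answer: $\frac{1}{95496492} \approx 1.0472 \cdot 10^{-8}$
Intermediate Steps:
$r{\left(J,P \right)} = 11$
$u{\left(v \right)} = 0$
$n = -5642$ ($n = \left(-175 - 7\right) \left(20 + 11\right) = \left(-182\right) 31 = -5642$)
$l = 95496492$ ($l = 3 \left(0 - 5642\right)^{2} = 3 \left(-5642\right)^{2} = 3 \cdot 31832164 = 95496492$)
$\frac{1}{l} = \frac{1}{95496492}$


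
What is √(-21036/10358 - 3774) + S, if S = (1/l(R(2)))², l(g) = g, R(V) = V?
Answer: ¼ + 12*I*√703339274/5179 ≈ 0.25 + 61.449*I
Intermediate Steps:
S = ¼ (S = (1/2)² = (½)² = ¼ ≈ 0.25000)
√(-21036/10358 - 3774) + S = √(-21036/10358 - 3774) + ¼ = √(-21036*1/10358 - 3774) + ¼ = √(-10518/5179 - 3774) + ¼ = √(-19556064/5179) + ¼ = 12*I*√703339274/5179 + ¼ = ¼ + 12*I*√703339274/5179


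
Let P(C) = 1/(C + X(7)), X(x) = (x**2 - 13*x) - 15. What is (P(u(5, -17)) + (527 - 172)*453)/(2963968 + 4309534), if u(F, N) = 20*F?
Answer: 3457523/156380293 ≈ 0.022110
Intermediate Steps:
X(x) = -15 + x**2 - 13*x
P(C) = 1/(-57 + C) (P(C) = 1/(C + (-15 + 7**2 - 13*7)) = 1/(C + (-15 + 49 - 91)) = 1/(C - 57) = 1/(-57 + C))
(P(u(5, -17)) + (527 - 172)*453)/(2963968 + 4309534) = (1/(-57 + 20*5) + (527 - 172)*453)/(2963968 + 4309534) = (1/(-57 + 100) + 355*453)/7273502 = (1/43 + 160815)*(1/7273502) = (6915046/43)*(1/7273502) = 3457523/156380293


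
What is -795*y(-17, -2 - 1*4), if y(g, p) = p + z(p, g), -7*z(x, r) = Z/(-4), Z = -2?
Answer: 67575/14 ≈ 4826.8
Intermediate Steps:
z(x, r) = -1/14 (z(x, r) = -(-2)/(7*(-4)) = -(-2)*(-1)/(7*4) = -⅐*½ = -1/14)
y(g, p) = -1/14 + p (y(g, p) = p - 1/14 = -1/14 + p)
-795*y(-17, -2 - 1*4) = -795*(-1/14 + (-2 - 1*4)) = -795*(-1/14 + (-2 - 4)) = -795*(-1/14 - 6) = -795*(-85/14) = 67575/14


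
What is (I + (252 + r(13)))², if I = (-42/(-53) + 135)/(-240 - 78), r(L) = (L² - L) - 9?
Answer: 5013940507489/31561924 ≈ 1.5886e+5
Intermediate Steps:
r(L) = -9 + L² - L
I = -2399/5618 (I = (-42*(-1/53) + 135)/(-318) = (42/53 + 135)*(-1/318) = (7197/53)*(-1/318) = -2399/5618 ≈ -0.42702)
(I + (252 + r(13)))² = (-2399/5618 + (252 + (-9 + 13² - 1*13)))² = (-2399/5618 + (252 + (-9 + 169 - 13)))² = (-2399/5618 + (252 + 147))² = (-2399/5618 + 399)² = (2239183/5618)² = 5013940507489/31561924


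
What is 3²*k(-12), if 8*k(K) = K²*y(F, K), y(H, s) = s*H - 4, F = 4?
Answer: -8424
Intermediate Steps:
y(H, s) = -4 + H*s (y(H, s) = H*s - 4 = -4 + H*s)
k(K) = K²*(-4 + 4*K)/8 (k(K) = (K²*(-4 + 4*K))/8 = K²*(-4 + 4*K)/8)
3²*k(-12) = 3²*((½)*(-12)²*(-1 - 12)) = 9*((½)*144*(-13)) = 9*(-936) = -8424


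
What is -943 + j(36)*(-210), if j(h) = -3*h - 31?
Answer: 28247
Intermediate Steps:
j(h) = -31 - 3*h
-943 + j(36)*(-210) = -943 + (-31 - 3*36)*(-210) = -943 + (-31 - 108)*(-210) = -943 - 139*(-210) = -943 + 29190 = 28247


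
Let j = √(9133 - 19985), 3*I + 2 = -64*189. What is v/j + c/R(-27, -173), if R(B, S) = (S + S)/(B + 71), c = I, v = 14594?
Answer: 266156/519 - 7297*I*√2713/2713 ≈ 512.82 - 140.09*I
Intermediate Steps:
I = -12098/3 (I = -⅔ + (-64*189)/3 = -⅔ + (⅓)*(-12096) = -⅔ - 4032 = -12098/3 ≈ -4032.7)
c = -12098/3 ≈ -4032.7
R(B, S) = 2*S/(71 + B) (R(B, S) = (2*S)/(71 + B) = 2*S/(71 + B))
j = 2*I*√2713 (j = √(-10852) = 2*I*√2713 ≈ 104.17*I)
v/j + c/R(-27, -173) = 14594/((2*I*√2713)) - 12098/(3*(2*(-173)/(71 - 27))) = 14594*(-I*√2713/5426) - 12098/(3*(2*(-173)/44)) = -7297*I*√2713/2713 - 12098/(3*(2*(-173)*(1/44))) = -7297*I*√2713/2713 - 12098/(3*(-173/22)) = -7297*I*√2713/2713 - 12098/3*(-22/173) = -7297*I*√2713/2713 + 266156/519 = 266156/519 - 7297*I*√2713/2713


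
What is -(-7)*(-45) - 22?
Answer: -337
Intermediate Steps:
-(-7)*(-45) - 22 = -7*45 - 22 = -315 - 22 = -337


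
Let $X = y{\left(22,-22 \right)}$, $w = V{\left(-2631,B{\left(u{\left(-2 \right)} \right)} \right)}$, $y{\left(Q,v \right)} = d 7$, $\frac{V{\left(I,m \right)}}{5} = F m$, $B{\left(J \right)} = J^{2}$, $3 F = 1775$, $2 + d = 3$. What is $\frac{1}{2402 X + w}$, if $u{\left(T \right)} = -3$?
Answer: $\frac{1}{43439} \approx 2.3021 \cdot 10^{-5}$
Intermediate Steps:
$d = 1$ ($d = -2 + 3 = 1$)
$F = \frac{1775}{3}$ ($F = \frac{1}{3} \cdot 1775 = \frac{1775}{3} \approx 591.67$)
$V{\left(I,m \right)} = \frac{8875 m}{3}$ ($V{\left(I,m \right)} = 5 \frac{1775 m}{3} = \frac{8875 m}{3}$)
$y{\left(Q,v \right)} = 7$ ($y{\left(Q,v \right)} = 1 \cdot 7 = 7$)
$w = 26625$ ($w = \frac{8875 \left(-3\right)^{2}}{3} = \frac{8875}{3} \cdot 9 = 26625$)
$X = 7$
$\frac{1}{2402 X + w} = \frac{1}{2402 \cdot 7 + 26625} = \frac{1}{16814 + 26625} = \frac{1}{43439}$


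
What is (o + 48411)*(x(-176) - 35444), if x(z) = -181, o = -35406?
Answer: -463303125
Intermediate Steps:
(o + 48411)*(x(-176) - 35444) = (-35406 + 48411)*(-181 - 35444) = 13005*(-35625) = -463303125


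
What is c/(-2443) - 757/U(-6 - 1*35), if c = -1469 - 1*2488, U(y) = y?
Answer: 2011588/100163 ≈ 20.083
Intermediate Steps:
c = -3957 (c = -1469 - 2488 = -3957)
c/(-2443) - 757/U(-6 - 1*35) = -3957/(-2443) - 757/(-6 - 1*35) = -3957*(-1/2443) - 757/(-6 - 35) = 3957/2443 - 757/(-41) = 3957/2443 - 757*(-1/41) = 3957/2443 + 757/41 = 2011588/100163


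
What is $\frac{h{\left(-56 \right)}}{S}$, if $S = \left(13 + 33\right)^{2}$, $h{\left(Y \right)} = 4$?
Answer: $\frac{1}{529} \approx 0.0018904$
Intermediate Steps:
$S = 2116$ ($S = 46^{2} = 2116$)
$\frac{h{\left(-56 \right)}}{S} = \frac{4}{2116} = 4 \cdot \frac{1}{2116} = \frac{1}{529}$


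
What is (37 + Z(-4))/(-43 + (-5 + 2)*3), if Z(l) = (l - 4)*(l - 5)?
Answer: -109/52 ≈ -2.0962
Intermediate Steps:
Z(l) = (-5 + l)*(-4 + l) (Z(l) = (-4 + l)*(-5 + l) = (-5 + l)*(-4 + l))
(37 + Z(-4))/(-43 + (-5 + 2)*3) = (37 + (20 + (-4)**2 - 9*(-4)))/(-43 + (-5 + 2)*3) = (37 + (20 + 16 + 36))/(-43 - 3*3) = (37 + 72)/(-43 - 9) = 109/(-52) = -1/52*109 = -109/52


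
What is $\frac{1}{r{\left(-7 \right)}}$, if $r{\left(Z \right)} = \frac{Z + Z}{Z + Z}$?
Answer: $1$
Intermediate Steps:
$r{\left(Z \right)} = 1$ ($r{\left(Z \right)} = \frac{2 Z}{2 Z} = 2 Z \frac{1}{2 Z} = 1$)
$\frac{1}{r{\left(-7 \right)}} = 1^{-1} = 1$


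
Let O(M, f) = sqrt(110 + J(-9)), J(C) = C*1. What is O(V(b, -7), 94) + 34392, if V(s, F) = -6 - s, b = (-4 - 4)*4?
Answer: 34392 + sqrt(101) ≈ 34402.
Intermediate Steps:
J(C) = C
b = -32 (b = -8*4 = -32)
O(M, f) = sqrt(101) (O(M, f) = sqrt(110 - 9) = sqrt(101))
O(V(b, -7), 94) + 34392 = sqrt(101) + 34392 = 34392 + sqrt(101)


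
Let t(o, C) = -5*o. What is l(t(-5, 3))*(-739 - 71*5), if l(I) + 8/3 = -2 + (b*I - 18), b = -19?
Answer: 1633342/3 ≈ 5.4445e+5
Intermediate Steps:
l(I) = -68/3 - 19*I (l(I) = -8/3 + (-2 + (-19*I - 18)) = -8/3 + (-2 + (-18 - 19*I)) = -8/3 + (-20 - 19*I) = -68/3 - 19*I)
l(t(-5, 3))*(-739 - 71*5) = (-68/3 - (-95)*(-5))*(-739 - 71*5) = (-68/3 - 19*25)*(-739 - 355) = (-68/3 - 475)*(-1094) = -1493/3*(-1094) = 1633342/3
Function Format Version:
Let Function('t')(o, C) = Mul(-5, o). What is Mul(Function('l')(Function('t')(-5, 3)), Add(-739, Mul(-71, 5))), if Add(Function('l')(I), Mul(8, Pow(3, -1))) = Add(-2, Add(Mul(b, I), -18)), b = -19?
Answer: Rational(1633342, 3) ≈ 5.4445e+5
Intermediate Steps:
Function('l')(I) = Add(Rational(-68, 3), Mul(-19, I)) (Function('l')(I) = Add(Rational(-8, 3), Add(-2, Add(Mul(-19, I), -18))) = Add(Rational(-8, 3), Add(-2, Add(-18, Mul(-19, I)))) = Add(Rational(-8, 3), Add(-20, Mul(-19, I))) = Add(Rational(-68, 3), Mul(-19, I)))
Mul(Function('l')(Function('t')(-5, 3)), Add(-739, Mul(-71, 5))) = Mul(Add(Rational(-68, 3), Mul(-19, Mul(-5, -5))), Add(-739, Mul(-71, 5))) = Mul(Add(Rational(-68, 3), Mul(-19, 25)), Add(-739, -355)) = Mul(Add(Rational(-68, 3), -475), -1094) = Mul(Rational(-1493, 3), -1094) = Rational(1633342, 3)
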